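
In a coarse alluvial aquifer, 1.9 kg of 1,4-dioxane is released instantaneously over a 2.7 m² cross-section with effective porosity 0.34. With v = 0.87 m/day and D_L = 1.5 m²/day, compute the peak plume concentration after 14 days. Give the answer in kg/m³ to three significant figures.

The peak of an instantaneous 1D plume sits at x = vt; there the Gaussian factor is 1 and C_max = M/(n_e·A·√(4πDt)), where n_e·A is the pore area the mass is dissolved in.
√(4πDt) = √(4π × 1.5 × 14) = 16.24 m, so C_max = 1.9/(0.34 × 2.7 × 16.24) = 0.127 kg/m³.

0.127 kg/m³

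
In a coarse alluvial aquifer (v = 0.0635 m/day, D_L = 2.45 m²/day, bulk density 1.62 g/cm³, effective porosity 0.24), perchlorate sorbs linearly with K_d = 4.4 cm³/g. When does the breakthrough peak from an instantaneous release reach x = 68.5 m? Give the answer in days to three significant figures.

19400 days

Retardation factor R = 1 + ρ_b·K_d/n = 1 + 1.62 × 4.4/0.24 = 30.70.
Sorption retards both mechanisms: v_R = v/R = 0.002068 m/day, D_R = D/R = 0.07980 m²/day.
Peak time from v_R²t² + 2D_R t − x² = 0: t = (√(D_R² + v_R²x²) − D_R)/v_R².
√(D_R² + v_R²x²) = √(0.07980² + 0.002068² × 68.5²) = 0.1626; v_R² = 4.277e-06.
t = (0.1626 − 0.07980)/4.277e-06 = 19400 days.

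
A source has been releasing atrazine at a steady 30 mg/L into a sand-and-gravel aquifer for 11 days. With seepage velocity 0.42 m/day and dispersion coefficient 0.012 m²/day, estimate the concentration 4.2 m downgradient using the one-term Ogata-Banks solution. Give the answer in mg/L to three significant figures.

For a continuous step input, C/C₀ ≈ ½·erfc((x−vt)/(2√(Dt))).
vt = 0.42 × 11 = 4.62 m and 2√(Dt) = 2√(0.012 × 11) = 0.7266 m.
Argument (x−vt)/(2√(Dt)) = (4.2 − 4.62)/0.7266 = -0.5780; ½·erfc(-0.5780) = 0.7932.
C = 30 × 0.7932 = 23.8 mg/L.

23.8 mg/L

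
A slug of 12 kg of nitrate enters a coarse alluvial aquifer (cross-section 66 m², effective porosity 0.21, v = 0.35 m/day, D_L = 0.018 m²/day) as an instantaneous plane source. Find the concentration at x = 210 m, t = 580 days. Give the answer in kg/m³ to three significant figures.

0.0234 kg/m³

For an instantaneous plane source, C(x,t) = M/(n_e·A·√(4πDt)) · exp(−(x−vt)²/(4Dt)), with n_e·A the pore (flow) area.
Plume center vt = 0.35 × 580 = 203 m, so the well at 210 m is 7 m downgradient of the peak.
√(4πDt) = 11.45 m, giving peak height M/(n_e·A·√(4πDt)) = 12/(0.21 × 66 × 11.45) = 0.07562 kg/m³.
(x−vt)²/(4Dt) = (7)²/(4 × 0.018 × 580) = 1.173; exp(−1.173) = 0.3094.
C = 0.07562 × 0.3094 = 0.0234 kg/m³.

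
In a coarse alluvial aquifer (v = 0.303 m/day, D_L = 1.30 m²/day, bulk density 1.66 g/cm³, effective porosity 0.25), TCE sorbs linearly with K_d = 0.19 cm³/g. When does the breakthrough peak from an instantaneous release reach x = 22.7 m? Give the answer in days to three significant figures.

Retardation factor R = 1 + ρ_b·K_d/n = 1 + 1.66 × 0.19/0.25 = 2.262.
Sorption retards both mechanisms: v_R = v/R = 0.1340 m/day, D_R = D/R = 0.5747 m²/day.
Peak time from v_R²t² + 2D_R t − x² = 0: t = (√(D_R² + v_R²x²) − D_R)/v_R².
√(D_R² + v_R²x²) = √(0.5747² + 0.1340² × 22.7²) = 3.096; v_R² = 0.01796.
t = (3.096 − 0.5747)/0.01796 = 140 days.

140 days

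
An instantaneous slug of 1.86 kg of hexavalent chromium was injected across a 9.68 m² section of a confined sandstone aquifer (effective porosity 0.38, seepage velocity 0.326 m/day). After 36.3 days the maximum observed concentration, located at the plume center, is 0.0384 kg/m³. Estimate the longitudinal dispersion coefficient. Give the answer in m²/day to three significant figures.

At the plume center C_max = M/(n_e·A·√(4πDt)), so D = M²/(4πt·(n_e·A·C_max)²).
n_e·A·C_max = 0.38 × 9.68 × 0.0384 = 0.1413 kg/m.
D = 1.86²/(4π × 36.3 × 0.1413²) = 0.380 m²/day.

0.380 m²/day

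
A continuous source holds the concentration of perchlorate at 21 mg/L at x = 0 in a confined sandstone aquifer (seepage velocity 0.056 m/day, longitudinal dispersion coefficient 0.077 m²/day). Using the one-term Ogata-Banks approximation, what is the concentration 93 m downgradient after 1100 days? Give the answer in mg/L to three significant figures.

For a continuous step input, C/C₀ ≈ ½·erfc((x−vt)/(2√(Dt))).
vt = 0.056 × 1100 = 61.6 m and 2√(Dt) = 2√(0.077 × 1100) = 18.41 m.
Argument (x−vt)/(2√(Dt)) = (93 − 61.6)/18.41 = 1.706; ½·erfc(1.706) = 0.007919.
C = 21 × 0.007919 = 0.166 mg/L.

0.166 mg/L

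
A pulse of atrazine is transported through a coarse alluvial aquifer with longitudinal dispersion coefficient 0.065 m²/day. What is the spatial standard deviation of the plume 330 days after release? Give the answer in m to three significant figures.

Dispersive spreading gives a Gaussian with σ² = 2Dt; advection only shifts the center.
σ = √(2 × 0.065 × 330) = 6.55 m.

6.55 m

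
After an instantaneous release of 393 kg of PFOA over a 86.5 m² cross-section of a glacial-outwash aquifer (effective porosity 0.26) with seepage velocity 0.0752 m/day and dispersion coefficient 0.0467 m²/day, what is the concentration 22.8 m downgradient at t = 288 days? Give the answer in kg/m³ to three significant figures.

1.31 kg/m³

For an instantaneous plane source, C(x,t) = M/(n_e·A·√(4πDt)) · exp(−(x−vt)²/(4Dt)), with n_e·A the pore (flow) area.
Plume center vt = 0.0752 × 288 = 21.6576 m, so the well at 22.8 m is 1.1424 m downgradient of the peak.
√(4πDt) = 13.00 m, giving peak height M/(n_e·A·√(4πDt)) = 393/(0.26 × 86.5 × 13.00) = 1.344 kg/m³.
(x−vt)²/(4Dt) = (1.1424)²/(4 × 0.0467 × 288) = 0.02426; exp(−0.02426) = 0.9760.
C = 1.344 × 0.9760 = 1.31 kg/m³.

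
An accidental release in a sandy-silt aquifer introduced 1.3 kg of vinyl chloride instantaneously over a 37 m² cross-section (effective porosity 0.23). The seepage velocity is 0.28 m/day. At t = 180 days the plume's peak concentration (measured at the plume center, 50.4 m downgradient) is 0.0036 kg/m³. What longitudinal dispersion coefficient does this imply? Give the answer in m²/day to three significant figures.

0.796 m²/day

At the plume center C_max = M/(n_e·A·√(4πDt)), so D = M²/(4πt·(n_e·A·C_max)²).
n_e·A·C_max = 0.23 × 37 × 0.0036 = 0.03064 kg/m.
D = 1.3²/(4π × 180 × 0.03064²) = 0.796 m²/day.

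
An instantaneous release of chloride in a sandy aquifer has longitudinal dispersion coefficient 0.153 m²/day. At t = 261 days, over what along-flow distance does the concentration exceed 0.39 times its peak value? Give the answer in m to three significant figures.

24.5 m

The plume is Gaussian with σ = √(2Dt) = √(2 × 0.153 × 261) = 8.937 m.
C/C_peak = exp(−Δx²/(2σ²)) = 0.39 ⇒ Δx = σ·√(−2 ln 0.39) = 8.937 × 1.372 = 12.26 m.
Width = 2Δx = 24.5 m.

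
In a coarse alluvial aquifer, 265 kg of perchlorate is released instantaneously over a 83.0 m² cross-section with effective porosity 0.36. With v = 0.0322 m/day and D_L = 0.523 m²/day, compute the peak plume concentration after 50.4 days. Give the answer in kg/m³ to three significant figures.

The peak of an instantaneous 1D plume sits at x = vt; there the Gaussian factor is 1 and C_max = M/(n_e·A·√(4πDt)), where n_e·A is the pore area the mass is dissolved in.
√(4πDt) = √(4π × 0.523 × 50.4) = 18.20 m, so C_max = 265/(0.36 × 83.0 × 18.20) = 0.487 kg/m³.

0.487 kg/m³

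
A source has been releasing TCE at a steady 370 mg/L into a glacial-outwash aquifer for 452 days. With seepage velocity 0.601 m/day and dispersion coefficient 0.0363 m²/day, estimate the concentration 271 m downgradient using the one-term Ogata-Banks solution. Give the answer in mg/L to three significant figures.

202 mg/L

For a continuous step input, C/C₀ ≈ ½·erfc((x−vt)/(2√(Dt))).
vt = 0.601 × 452 = 271.652 m and 2√(Dt) = 2√(0.0363 × 452) = 8.101 m.
Argument (x−vt)/(2√(Dt)) = (271 − 271.652)/8.101 = -0.08048; ½·erfc(-0.08048) = 0.5453.
C = 370 × 0.5453 = 202 mg/L.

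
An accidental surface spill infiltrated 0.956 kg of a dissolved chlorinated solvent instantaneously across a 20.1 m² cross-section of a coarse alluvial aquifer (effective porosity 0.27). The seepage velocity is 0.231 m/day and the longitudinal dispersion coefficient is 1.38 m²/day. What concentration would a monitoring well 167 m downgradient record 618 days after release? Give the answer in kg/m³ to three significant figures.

0.00143 kg/m³

For an instantaneous plane source, C(x,t) = M/(n_e·A·√(4πDt)) · exp(−(x−vt)²/(4Dt)), with n_e·A the pore (flow) area.
Plume center vt = 0.231 × 618 = 142.758 m, so the well at 167 m is 24.242 m downgradient of the peak.
√(4πDt) = 103.5 m, giving peak height M/(n_e·A·√(4πDt)) = 0.956/(0.27 × 20.1 × 103.5) = 0.001702 kg/m³.
(x−vt)²/(4Dt) = (24.242)²/(4 × 1.38 × 618) = 0.1723; exp(−0.1723) = 0.8417.
C = 0.001702 × 0.8417 = 0.00143 kg/m³.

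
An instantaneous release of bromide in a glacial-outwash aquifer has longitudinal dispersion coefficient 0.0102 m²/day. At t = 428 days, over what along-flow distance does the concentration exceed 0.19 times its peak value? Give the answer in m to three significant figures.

10.8 m

The plume is Gaussian with σ = √(2Dt) = √(2 × 0.0102 × 428) = 2.955 m.
C/C_peak = exp(−Δx²/(2σ²)) = 0.19 ⇒ Δx = σ·√(−2 ln 0.19) = 2.955 × 1.822 = 5.384 m.
Width = 2Δx = 10.8 m.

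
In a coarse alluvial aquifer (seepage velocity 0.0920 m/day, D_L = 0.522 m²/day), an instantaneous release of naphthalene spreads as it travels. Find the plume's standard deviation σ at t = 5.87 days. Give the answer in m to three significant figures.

2.48 m

Dispersive spreading gives a Gaussian with σ² = 2Dt; advection only shifts the center.
σ = √(2 × 0.522 × 5.87) = 2.48 m.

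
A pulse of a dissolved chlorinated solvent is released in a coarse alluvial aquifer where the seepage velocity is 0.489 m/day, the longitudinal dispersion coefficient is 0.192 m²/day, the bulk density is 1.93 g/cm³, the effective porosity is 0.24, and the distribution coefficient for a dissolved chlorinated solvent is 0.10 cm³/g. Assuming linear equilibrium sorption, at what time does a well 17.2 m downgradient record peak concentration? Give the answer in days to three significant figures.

62.0 days

Retardation factor R = 1 + ρ_b·K_d/n = 1 + 1.93 × 0.10/0.24 = 1.804.
Sorption retards both mechanisms: v_R = v/R = 0.2711 m/day, D_R = D/R = 0.1064 m²/day.
Peak time from v_R²t² + 2D_R t − x² = 0: t = (√(D_R² + v_R²x²) − D_R)/v_R².
√(D_R² + v_R²x²) = √(0.1064² + 0.2711² × 17.2²) = 4.664; v_R² = 0.07350.
t = (4.664 − 0.1064)/0.07350 = 62.0 days.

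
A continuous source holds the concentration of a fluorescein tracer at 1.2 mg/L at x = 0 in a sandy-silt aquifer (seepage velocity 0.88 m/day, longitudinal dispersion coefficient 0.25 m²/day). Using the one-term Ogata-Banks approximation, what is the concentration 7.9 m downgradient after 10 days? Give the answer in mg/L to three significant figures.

For a continuous step input, C/C₀ ≈ ½·erfc((x−vt)/(2√(Dt))).
vt = 0.88 × 10 = 8.8 m and 2√(Dt) = 2√(0.25 × 10) = 3.162 m.
Argument (x−vt)/(2√(Dt)) = (7.9 − 8.8)/3.162 = -0.2846; ½·erfc(-0.2846) = 0.6563.
C = 1.2 × 0.6563 = 0.788 mg/L.

0.788 mg/L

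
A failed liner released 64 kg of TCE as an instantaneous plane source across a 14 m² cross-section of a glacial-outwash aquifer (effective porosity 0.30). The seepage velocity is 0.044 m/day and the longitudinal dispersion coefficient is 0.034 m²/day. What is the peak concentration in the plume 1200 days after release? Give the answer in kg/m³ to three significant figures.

0.673 kg/m³

The peak of an instantaneous 1D plume sits at x = vt; there the Gaussian factor is 1 and C_max = M/(n_e·A·√(4πDt)), where n_e·A is the pore area the mass is dissolved in.
√(4πDt) = √(4π × 0.034 × 1200) = 22.64 m, so C_max = 64/(0.30 × 14 × 22.64) = 0.673 kg/m³.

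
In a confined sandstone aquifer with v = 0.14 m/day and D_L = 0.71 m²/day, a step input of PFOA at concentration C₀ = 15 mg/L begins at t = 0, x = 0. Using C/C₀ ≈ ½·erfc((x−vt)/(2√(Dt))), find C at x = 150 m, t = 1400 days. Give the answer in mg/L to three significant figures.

12.7 mg/L

For a continuous step input, C/C₀ ≈ ½·erfc((x−vt)/(2√(Dt))).
vt = 0.14 × 1400 = 196 m and 2√(Dt) = 2√(0.71 × 1400) = 63.06 m.
Argument (x−vt)/(2√(Dt)) = (150 − 196)/63.06 = -0.7295; ½·erfc(-0.7295) = 0.8489.
C = 15 × 0.8489 = 12.7 mg/L.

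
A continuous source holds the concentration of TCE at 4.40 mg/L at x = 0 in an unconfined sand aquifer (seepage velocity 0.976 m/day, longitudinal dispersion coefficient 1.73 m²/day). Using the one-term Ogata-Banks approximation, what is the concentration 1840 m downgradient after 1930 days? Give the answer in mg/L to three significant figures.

3.10 mg/L

For a continuous step input, C/C₀ ≈ ½·erfc((x−vt)/(2√(Dt))).
vt = 0.976 × 1930 = 1883.68 m and 2√(Dt) = 2√(1.73 × 1930) = 115.6 m.
Argument (x−vt)/(2√(Dt)) = (1840 − 1883.68)/115.6 = -0.3779; ½·erfc(-0.3779) = 0.7035.
C = 4.40 × 0.7035 = 3.10 mg/L.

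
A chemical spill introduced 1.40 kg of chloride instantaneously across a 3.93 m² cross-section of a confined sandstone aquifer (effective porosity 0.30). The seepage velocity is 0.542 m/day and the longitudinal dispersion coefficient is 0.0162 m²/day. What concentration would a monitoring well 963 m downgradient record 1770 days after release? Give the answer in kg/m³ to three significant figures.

For an instantaneous plane source, C(x,t) = M/(n_e·A·√(4πDt)) · exp(−(x−vt)²/(4Dt)), with n_e·A the pore (flow) area.
Plume center vt = 0.542 × 1770 = 959.34 m, so the well at 963 m is 3.66 m downgradient of the peak.
√(4πDt) = 18.98 m, giving peak height M/(n_e·A·√(4πDt)) = 1.40/(0.30 × 3.93 × 18.98) = 0.06256 kg/m³.
(x−vt)²/(4Dt) = (3.66)²/(4 × 0.0162 × 1770) = 0.1168; exp(−0.1168) = 0.8898.
C = 0.06256 × 0.8898 = 0.0557 kg/m³.

0.0557 kg/m³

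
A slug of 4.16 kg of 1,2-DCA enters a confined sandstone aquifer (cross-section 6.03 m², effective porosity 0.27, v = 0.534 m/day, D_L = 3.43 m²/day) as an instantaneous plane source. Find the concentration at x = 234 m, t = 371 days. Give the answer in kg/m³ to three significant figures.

For an instantaneous plane source, C(x,t) = M/(n_e·A·√(4πDt)) · exp(−(x−vt)²/(4Dt)), with n_e·A the pore (flow) area.
Plume center vt = 0.534 × 371 = 198.114 m, so the well at 234 m is 35.886 m downgradient of the peak.
√(4πDt) = 126.5 m, giving peak height M/(n_e·A·√(4πDt)) = 4.16/(0.27 × 6.03 × 126.5) = 0.02020 kg/m³.
(x−vt)²/(4Dt) = (35.886)²/(4 × 3.43 × 371) = 0.2530; exp(−0.2530) = 0.7765.
C = 0.02020 × 0.7765 = 0.0157 kg/m³.

0.0157 kg/m³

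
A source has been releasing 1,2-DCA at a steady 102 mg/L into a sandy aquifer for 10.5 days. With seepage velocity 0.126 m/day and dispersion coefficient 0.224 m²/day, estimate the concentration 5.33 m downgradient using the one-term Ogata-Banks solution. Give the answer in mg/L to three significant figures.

For a continuous step input, C/C₀ ≈ ½·erfc((x−vt)/(2√(Dt))).
vt = 0.126 × 10.5 = 1.323 m and 2√(Dt) = 2√(0.224 × 10.5) = 3.067 m.
Argument (x−vt)/(2√(Dt)) = (5.33 − 1.323)/3.067 = 1.306; ½·erfc(1.306) = 0.03238.
C = 102 × 0.03238 = 3.30 mg/L.

3.30 mg/L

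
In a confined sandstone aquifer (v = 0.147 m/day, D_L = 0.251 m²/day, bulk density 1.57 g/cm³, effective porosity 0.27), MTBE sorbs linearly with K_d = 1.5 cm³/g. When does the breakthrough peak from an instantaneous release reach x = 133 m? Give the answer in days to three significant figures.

Retardation factor R = 1 + ρ_b·K_d/n = 1 + 1.57 × 1.5/0.27 = 9.722.
Sorption retards both mechanisms: v_R = v/R = 0.01512 m/day, D_R = D/R = 0.02582 m²/day.
Peak time from v_R²t² + 2D_R t − x² = 0: t = (√(D_R² + v_R²x²) − D_R)/v_R².
√(D_R² + v_R²x²) = √(0.02582² + 0.01512² × 133²) = 2.011; v_R² = 0.0002286.
t = (2.011 − 0.02582)/0.0002286 = 8680 days.

8680 days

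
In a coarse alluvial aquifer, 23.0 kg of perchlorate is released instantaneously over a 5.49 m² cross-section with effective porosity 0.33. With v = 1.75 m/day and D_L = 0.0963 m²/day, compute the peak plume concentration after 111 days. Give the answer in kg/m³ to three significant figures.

1.10 kg/m³

The peak of an instantaneous 1D plume sits at x = vt; there the Gaussian factor is 1 and C_max = M/(n_e·A·√(4πDt)), where n_e·A is the pore area the mass is dissolved in.
√(4πDt) = √(4π × 0.0963 × 111) = 11.59 m, so C_max = 23.0/(0.33 × 5.49 × 11.59) = 1.10 kg/m³.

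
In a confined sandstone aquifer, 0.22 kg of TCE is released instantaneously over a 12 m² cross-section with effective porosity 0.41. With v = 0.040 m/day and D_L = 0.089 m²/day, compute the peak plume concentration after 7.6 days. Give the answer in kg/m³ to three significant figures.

The peak of an instantaneous 1D plume sits at x = vt; there the Gaussian factor is 1 and C_max = M/(n_e·A·√(4πDt)), where n_e·A is the pore area the mass is dissolved in.
√(4πDt) = √(4π × 0.089 × 7.6) = 2.915 m, so C_max = 0.22/(0.41 × 12 × 2.915) = 0.0153 kg/m³.

0.0153 kg/m³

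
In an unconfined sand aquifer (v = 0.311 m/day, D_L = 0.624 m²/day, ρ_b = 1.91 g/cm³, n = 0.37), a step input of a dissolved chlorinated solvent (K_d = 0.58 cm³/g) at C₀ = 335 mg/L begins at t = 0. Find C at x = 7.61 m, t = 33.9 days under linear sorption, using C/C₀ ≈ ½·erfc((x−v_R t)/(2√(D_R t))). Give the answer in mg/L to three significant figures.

Retardation factor R = 1 + ρ_b·K_d/n = 1 + 1.91 × 0.58/0.37 = 3.994.
Sorption retards both mechanisms: v_R = v/R = 0.07787 m/day, D_R = D/R = 0.1562 m²/day.
v_R·t = 0.07787 × 33.9 = 2.639793 m; 2√(D_R t) = 4.602 m; argument = (7.61 − 2.639793)/4.602 = 1.080.
C = C₀ × ½·erfc(1.080) = 335 × 0.06334 = 21.2 mg/L.

21.2 mg/L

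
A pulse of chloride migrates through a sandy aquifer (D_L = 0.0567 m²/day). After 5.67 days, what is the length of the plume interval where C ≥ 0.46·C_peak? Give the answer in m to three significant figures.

2.00 m

The plume is Gaussian with σ = √(2Dt) = √(2 × 0.0567 × 5.67) = 0.8019 m.
C/C_peak = exp(−Δx²/(2σ²)) = 0.46 ⇒ Δx = σ·√(−2 ln 0.46) = 0.8019 × 1.246 = 0.9992 m.
Width = 2Δx = 2.00 m.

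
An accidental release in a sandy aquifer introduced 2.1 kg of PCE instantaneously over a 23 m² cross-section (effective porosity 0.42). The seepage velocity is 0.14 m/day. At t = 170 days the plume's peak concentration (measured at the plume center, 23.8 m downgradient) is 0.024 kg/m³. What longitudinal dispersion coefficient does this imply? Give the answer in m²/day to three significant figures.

0.0384 m²/day

At the plume center C_max = M/(n_e·A·√(4πDt)), so D = M²/(4πt·(n_e·A·C_max)²).
n_e·A·C_max = 0.42 × 23 × 0.024 = 0.2318 kg/m.
D = 2.1²/(4π × 170 × 0.2318²) = 0.0384 m²/day.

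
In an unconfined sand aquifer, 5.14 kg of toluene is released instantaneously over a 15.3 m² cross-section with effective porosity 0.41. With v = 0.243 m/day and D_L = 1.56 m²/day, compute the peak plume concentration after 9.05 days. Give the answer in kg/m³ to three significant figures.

The peak of an instantaneous 1D plume sits at x = vt; there the Gaussian factor is 1 and C_max = M/(n_e·A·√(4πDt)), where n_e·A is the pore area the mass is dissolved in.
√(4πDt) = √(4π × 1.56 × 9.05) = 13.32 m, so C_max = 5.14/(0.41 × 15.3 × 13.32) = 0.0615 kg/m³.

0.0615 kg/m³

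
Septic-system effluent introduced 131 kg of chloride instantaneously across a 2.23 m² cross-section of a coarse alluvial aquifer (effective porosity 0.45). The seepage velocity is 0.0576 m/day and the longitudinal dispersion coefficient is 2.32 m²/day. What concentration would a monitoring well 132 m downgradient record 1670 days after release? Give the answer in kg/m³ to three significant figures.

For an instantaneous plane source, C(x,t) = M/(n_e·A·√(4πDt)) · exp(−(x−vt)²/(4Dt)), with n_e·A the pore (flow) area.
Plume center vt = 0.0576 × 1670 = 96.192 m, so the well at 132 m is 35.808 m downgradient of the peak.
√(4πDt) = 220.7 m, giving peak height M/(n_e·A·√(4πDt)) = 131/(0.45 × 2.23 × 220.7) = 0.5915 kg/m³.
(x−vt)²/(4Dt) = (35.808)²/(4 × 2.32 × 1670) = 0.08274; exp(−0.08274) = 0.9206.
C = 0.5915 × 0.9206 = 0.545 kg/m³.

0.545 kg/m³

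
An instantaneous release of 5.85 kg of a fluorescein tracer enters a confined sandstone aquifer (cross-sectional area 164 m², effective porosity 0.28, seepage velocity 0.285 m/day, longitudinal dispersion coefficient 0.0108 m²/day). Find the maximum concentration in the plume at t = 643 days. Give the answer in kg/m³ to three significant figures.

The peak of an instantaneous 1D plume sits at x = vt; there the Gaussian factor is 1 and C_max = M/(n_e·A·√(4πDt)), where n_e·A is the pore area the mass is dissolved in.
√(4πDt) = √(4π × 0.0108 × 643) = 9.342 m, so C_max = 5.85/(0.28 × 164 × 9.342) = 0.0136 kg/m³.

0.0136 kg/m³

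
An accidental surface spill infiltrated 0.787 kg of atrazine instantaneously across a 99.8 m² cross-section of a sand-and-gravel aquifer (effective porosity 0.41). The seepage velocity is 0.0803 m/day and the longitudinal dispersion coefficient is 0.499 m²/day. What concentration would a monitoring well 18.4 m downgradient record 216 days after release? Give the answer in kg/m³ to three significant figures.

0.000521 kg/m³

For an instantaneous plane source, C(x,t) = M/(n_e·A·√(4πDt)) · exp(−(x−vt)²/(4Dt)), with n_e·A the pore (flow) area.
Plume center vt = 0.0803 × 216 = 17.3448 m, so the well at 18.4 m is 1.0552 m downgradient of the peak.
√(4πDt) = 36.80 m, giving peak height M/(n_e·A·√(4πDt)) = 0.787/(0.41 × 99.8 × 36.80) = 0.0005227 kg/m³.
(x−vt)²/(4Dt) = (1.0552)²/(4 × 0.499 × 216) = 0.002583; exp(−0.002583) = 0.9974.
C = 0.0005227 × 0.9974 = 0.000521 kg/m³.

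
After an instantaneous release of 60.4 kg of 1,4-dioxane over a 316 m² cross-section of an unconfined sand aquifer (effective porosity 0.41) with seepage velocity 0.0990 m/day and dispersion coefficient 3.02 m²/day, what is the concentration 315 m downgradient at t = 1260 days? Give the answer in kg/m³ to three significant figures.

For an instantaneous plane source, C(x,t) = M/(n_e·A·√(4πDt)) · exp(−(x−vt)²/(4Dt)), with n_e·A the pore (flow) area.
Plume center vt = 0.0990 × 1260 = 124.74 m, so the well at 315 m is 190.26 m downgradient of the peak.
√(4πDt) = 218.7 m, giving peak height M/(n_e·A·√(4πDt)) = 60.4/(0.41 × 316 × 218.7) = 0.002132 kg/m³.
(x−vt)²/(4Dt) = (190.26)²/(4 × 3.02 × 1260) = 2.378; exp(−2.378) = 0.09274.
C = 0.002132 × 0.09274 = 0.000198 kg/m³.

0.000198 kg/m³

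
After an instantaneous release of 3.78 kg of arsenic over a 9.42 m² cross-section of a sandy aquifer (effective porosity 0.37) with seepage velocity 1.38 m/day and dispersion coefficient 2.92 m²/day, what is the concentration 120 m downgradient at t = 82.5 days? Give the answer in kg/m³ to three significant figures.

0.0190 kg/m³

For an instantaneous plane source, C(x,t) = M/(n_e·A·√(4πDt)) · exp(−(x−vt)²/(4Dt)), with n_e·A the pore (flow) area.
Plume center vt = 1.38 × 82.5 = 113.85 m, so the well at 120 m is 6.15 m downgradient of the peak.
√(4πDt) = 55.02 m, giving peak height M/(n_e·A·√(4πDt)) = 3.78/(0.37 × 9.42 × 55.02) = 0.01971 kg/m³.
(x−vt)²/(4Dt) = (6.15)²/(4 × 2.92 × 82.5) = 0.03925; exp(−0.03925) = 0.9615.
C = 0.01971 × 0.9615 = 0.0190 kg/m³.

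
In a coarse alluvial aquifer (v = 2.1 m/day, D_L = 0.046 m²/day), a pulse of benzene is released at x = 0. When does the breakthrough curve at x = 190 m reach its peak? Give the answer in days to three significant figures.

90.5 days

For the 1D instantaneous-source solution, setting ∂C/∂t = 0 at fixed x gives v²t² + 2Dt − x² = 0, so t = (√(D² + v²x²) − D)/v².
√(D² + v²x²) = √(0.046² + 2.1² × 190²) = 399.0; v² = 4.41.
t = (399.0 − 0.046)/4.41 = 90.5 days (vs. the pure-advection estimate x/v = 90.5 d).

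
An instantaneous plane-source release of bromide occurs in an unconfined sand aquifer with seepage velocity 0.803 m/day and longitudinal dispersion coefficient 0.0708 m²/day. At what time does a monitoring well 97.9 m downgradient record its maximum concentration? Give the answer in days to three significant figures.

122 days

For the 1D instantaneous-source solution, setting ∂C/∂t = 0 at fixed x gives v²t² + 2Dt − x² = 0, so t = (√(D² + v²x²) − D)/v².
√(D² + v²x²) = √(0.0708² + 0.803² × 97.9²) = 78.61; v² = 0.644809.
t = (78.61 − 0.0708)/0.644809 = 122 days (vs. the pure-advection estimate x/v = 122 d).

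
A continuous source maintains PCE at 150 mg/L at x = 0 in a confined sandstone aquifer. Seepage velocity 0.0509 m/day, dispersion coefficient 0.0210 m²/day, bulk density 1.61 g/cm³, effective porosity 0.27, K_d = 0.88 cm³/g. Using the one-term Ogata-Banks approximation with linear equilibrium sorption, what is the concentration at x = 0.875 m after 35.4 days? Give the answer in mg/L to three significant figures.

Retardation factor R = 1 + ρ_b·K_d/n = 1 + 1.61 × 0.88/0.27 = 6.247.
Sorption retards both mechanisms: v_R = v/R = 0.008148 m/day, D_R = D/R = 0.003362 m²/day.
v_R·t = 0.008148 × 35.4 = 0.2884392 m; 2√(D_R t) = 0.6900 m; argument = (0.875 − 0.2884392)/0.6900 = 0.8501.
C = C₀ × ½·erfc(0.8501) = 150 × 0.1146 = 17.2 mg/L.

17.2 mg/L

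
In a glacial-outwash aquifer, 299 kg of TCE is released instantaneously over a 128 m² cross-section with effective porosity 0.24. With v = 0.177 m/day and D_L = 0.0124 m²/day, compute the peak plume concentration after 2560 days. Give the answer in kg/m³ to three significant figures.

The peak of an instantaneous 1D plume sits at x = vt; there the Gaussian factor is 1 and C_max = M/(n_e·A·√(4πDt)), where n_e·A is the pore area the mass is dissolved in.
√(4πDt) = √(4π × 0.0124 × 2560) = 19.97 m, so C_max = 299/(0.24 × 128 × 19.97) = 0.487 kg/m³.

0.487 kg/m³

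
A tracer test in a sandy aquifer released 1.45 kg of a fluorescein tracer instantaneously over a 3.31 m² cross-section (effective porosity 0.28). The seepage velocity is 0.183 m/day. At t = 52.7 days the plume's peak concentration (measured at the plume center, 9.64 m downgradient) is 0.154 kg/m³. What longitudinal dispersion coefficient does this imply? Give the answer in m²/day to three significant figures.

At the plume center C_max = M/(n_e·A·√(4πDt)), so D = M²/(4πt·(n_e·A·C_max)²).
n_e·A·C_max = 0.28 × 3.31 × 0.154 = 0.1427 kg/m.
D = 1.45²/(4π × 52.7 × 0.1427²) = 0.156 m²/day.

0.156 m²/day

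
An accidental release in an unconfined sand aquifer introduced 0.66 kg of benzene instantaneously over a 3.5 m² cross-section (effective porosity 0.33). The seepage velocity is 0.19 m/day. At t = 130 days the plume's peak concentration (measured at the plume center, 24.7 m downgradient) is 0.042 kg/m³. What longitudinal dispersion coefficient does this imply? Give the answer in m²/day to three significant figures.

0.113 m²/day

At the plume center C_max = M/(n_e·A·√(4πDt)), so D = M²/(4πt·(n_e·A·C_max)²).
n_e·A·C_max = 0.33 × 3.5 × 0.042 = 0.04851 kg/m.
D = 0.66²/(4π × 130 × 0.04851²) = 0.113 m²/day.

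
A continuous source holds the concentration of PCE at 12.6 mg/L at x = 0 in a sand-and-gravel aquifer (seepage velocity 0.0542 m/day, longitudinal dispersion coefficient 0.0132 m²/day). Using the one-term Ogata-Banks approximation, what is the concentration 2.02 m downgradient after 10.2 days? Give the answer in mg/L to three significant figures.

For a continuous step input, C/C₀ ≈ ½·erfc((x−vt)/(2√(Dt))).
vt = 0.0542 × 10.2 = 0.55284 m and 2√(Dt) = 2√(0.0132 × 10.2) = 0.7339 m.
Argument (x−vt)/(2√(Dt)) = (2.02 − 0.55284)/0.7339 = 1.999; ½·erfc(1.999) = 0.002349.
C = 12.6 × 0.002349 = 0.0296 mg/L.

0.0296 mg/L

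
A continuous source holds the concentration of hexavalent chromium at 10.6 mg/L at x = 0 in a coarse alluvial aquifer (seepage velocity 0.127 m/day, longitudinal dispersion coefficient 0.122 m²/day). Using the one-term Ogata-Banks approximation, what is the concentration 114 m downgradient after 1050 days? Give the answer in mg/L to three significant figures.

9.40 mg/L

For a continuous step input, C/C₀ ≈ ½·erfc((x−vt)/(2√(Dt))).
vt = 0.127 × 1050 = 133.35 m and 2√(Dt) = 2√(0.122 × 1050) = 22.64 m.
Argument (x−vt)/(2√(Dt)) = (114 − 133.35)/22.64 = -0.8547; ½·erfc(-0.8547) = 0.8866.
C = 10.6 × 0.8866 = 9.40 mg/L.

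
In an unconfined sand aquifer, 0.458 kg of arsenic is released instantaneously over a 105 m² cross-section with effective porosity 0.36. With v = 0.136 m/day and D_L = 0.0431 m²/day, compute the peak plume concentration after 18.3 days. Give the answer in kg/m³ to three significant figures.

0.00385 kg/m³

The peak of an instantaneous 1D plume sits at x = vt; there the Gaussian factor is 1 and C_max = M/(n_e·A·√(4πDt)), where n_e·A is the pore area the mass is dissolved in.
√(4πDt) = √(4π × 0.0431 × 18.3) = 3.148 m, so C_max = 0.458/(0.36 × 105 × 3.148) = 0.00385 kg/m³.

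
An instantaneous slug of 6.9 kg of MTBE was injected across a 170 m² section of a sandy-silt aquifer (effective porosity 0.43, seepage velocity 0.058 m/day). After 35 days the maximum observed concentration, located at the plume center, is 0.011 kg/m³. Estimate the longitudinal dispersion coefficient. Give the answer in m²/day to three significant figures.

At the plume center C_max = M/(n_e·A·√(4πDt)), so D = M²/(4πt·(n_e·A·C_max)²).
n_e·A·C_max = 0.43 × 170 × 0.011 = 0.8041 kg/m.
D = 6.9²/(4π × 35 × 0.8041²) = 0.167 m²/day.

0.167 m²/day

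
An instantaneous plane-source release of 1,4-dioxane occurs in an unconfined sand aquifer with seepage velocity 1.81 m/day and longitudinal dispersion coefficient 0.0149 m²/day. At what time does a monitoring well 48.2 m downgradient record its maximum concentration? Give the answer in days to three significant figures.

26.6 days

For the 1D instantaneous-source solution, setting ∂C/∂t = 0 at fixed x gives v²t² + 2Dt − x² = 0, so t = (√(D² + v²x²) − D)/v².
√(D² + v²x²) = √(0.0149² + 1.81² × 48.2²) = 87.24; v² = 3.2761.
t = (87.24 − 0.0149)/3.2761 = 26.6 days (vs. the pure-advection estimate x/v = 26.6 d).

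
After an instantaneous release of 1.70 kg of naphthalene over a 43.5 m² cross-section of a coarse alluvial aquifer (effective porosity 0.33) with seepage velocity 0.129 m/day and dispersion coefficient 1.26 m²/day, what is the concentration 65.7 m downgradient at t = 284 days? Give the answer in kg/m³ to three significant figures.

0.000979 kg/m³

For an instantaneous plane source, C(x,t) = M/(n_e·A·√(4πDt)) · exp(−(x−vt)²/(4Dt)), with n_e·A the pore (flow) area.
Plume center vt = 0.129 × 284 = 36.636 m, so the well at 65.7 m is 29.064 m downgradient of the peak.
√(4πDt) = 67.06 m, giving peak height M/(n_e·A·√(4πDt)) = 1.70/(0.33 × 43.5 × 67.06) = 0.001766 kg/m³.
(x−vt)²/(4Dt) = (29.064)²/(4 × 1.26 × 284) = 0.5901; exp(−0.5901) = 0.5543.
C = 0.001766 × 0.5543 = 0.000979 kg/m³.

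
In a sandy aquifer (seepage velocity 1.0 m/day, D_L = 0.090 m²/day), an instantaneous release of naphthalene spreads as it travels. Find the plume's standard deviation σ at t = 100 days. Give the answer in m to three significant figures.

4.24 m

Dispersive spreading gives a Gaussian with σ² = 2Dt; advection only shifts the center.
σ = √(2 × 0.090 × 100) = 4.24 m.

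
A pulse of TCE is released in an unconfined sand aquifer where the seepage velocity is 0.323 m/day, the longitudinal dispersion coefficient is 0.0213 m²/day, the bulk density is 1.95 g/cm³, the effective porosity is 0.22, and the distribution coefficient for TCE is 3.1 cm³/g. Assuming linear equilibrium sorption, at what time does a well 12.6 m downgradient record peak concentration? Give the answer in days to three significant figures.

1110 days

Retardation factor R = 1 + ρ_b·K_d/n = 1 + 1.95 × 3.1/0.22 = 28.48.
Sorption retards both mechanisms: v_R = v/R = 0.01134 m/day, D_R = D/R = 0.0007479 m²/day.
Peak time from v_R²t² + 2D_R t − x² = 0: t = (√(D_R² + v_R²x²) − D_R)/v_R².
√(D_R² + v_R²x²) = √(0.0007479² + 0.01134² × 12.6²) = 0.1429; v_R² = 0.0001286.
t = (0.1429 − 0.0007479)/0.0001286 = 1110 days.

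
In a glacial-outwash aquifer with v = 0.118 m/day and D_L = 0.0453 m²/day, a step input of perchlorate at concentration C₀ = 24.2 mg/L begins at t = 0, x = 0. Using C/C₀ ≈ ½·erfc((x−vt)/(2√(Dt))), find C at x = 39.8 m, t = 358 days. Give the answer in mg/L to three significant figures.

16.1 mg/L

For a continuous step input, C/C₀ ≈ ½·erfc((x−vt)/(2√(Dt))).
vt = 0.118 × 358 = 42.244 m and 2√(Dt) = 2√(0.0453 × 358) = 8.054 m.
Argument (x−vt)/(2√(Dt)) = (39.8 − 42.244)/8.054 = -0.3035; ½·erfc(-0.3035) = 0.6661.
C = 24.2 × 0.6661 = 16.1 mg/L.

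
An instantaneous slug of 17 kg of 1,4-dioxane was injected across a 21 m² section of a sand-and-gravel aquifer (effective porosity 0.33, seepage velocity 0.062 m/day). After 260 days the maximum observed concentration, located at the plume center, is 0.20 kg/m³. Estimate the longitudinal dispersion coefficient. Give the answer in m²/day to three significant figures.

0.0460 m²/day

At the plume center C_max = M/(n_e·A·√(4πDt)), so D = M²/(4πt·(n_e·A·C_max)²).
n_e·A·C_max = 0.33 × 21 × 0.20 = 1.386 kg/m.
D = 17²/(4π × 260 × 1.386²) = 0.0460 m²/day.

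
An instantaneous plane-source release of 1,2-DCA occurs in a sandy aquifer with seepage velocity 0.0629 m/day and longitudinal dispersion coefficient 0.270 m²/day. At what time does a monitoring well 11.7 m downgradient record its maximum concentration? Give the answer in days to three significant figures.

For the 1D instantaneous-source solution, setting ∂C/∂t = 0 at fixed x gives v²t² + 2Dt − x² = 0, so t = (√(D² + v²x²) − D)/v².
√(D² + v²x²) = √(0.270² + 0.0629² × 11.7²) = 0.7839; v² = 0.00395641.
t = (0.7839 − 0.270)/0.00395641 = 130 days (vs. the pure-advection estimate x/v = 186 d).

130 days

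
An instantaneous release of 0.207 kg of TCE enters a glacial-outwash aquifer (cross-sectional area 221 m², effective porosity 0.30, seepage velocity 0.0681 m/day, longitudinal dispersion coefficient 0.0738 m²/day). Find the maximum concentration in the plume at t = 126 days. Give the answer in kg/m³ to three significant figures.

0.000289 kg/m³

The peak of an instantaneous 1D plume sits at x = vt; there the Gaussian factor is 1 and C_max = M/(n_e·A·√(4πDt)), where n_e·A is the pore area the mass is dissolved in.
√(4πDt) = √(4π × 0.0738 × 126) = 10.81 m, so C_max = 0.207/(0.30 × 221 × 10.81) = 0.000289 kg/m³.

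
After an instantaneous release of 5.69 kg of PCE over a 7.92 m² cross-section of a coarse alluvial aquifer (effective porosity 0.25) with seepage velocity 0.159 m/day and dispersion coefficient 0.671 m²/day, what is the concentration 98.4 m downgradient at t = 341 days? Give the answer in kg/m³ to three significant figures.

0.00635 kg/m³

For an instantaneous plane source, C(x,t) = M/(n_e·A·√(4πDt)) · exp(−(x−vt)²/(4Dt)), with n_e·A the pore (flow) area.
Plume center vt = 0.159 × 341 = 54.219 m, so the well at 98.4 m is 44.181 m downgradient of the peak.
√(4πDt) = 53.62 m, giving peak height M/(n_e·A·√(4πDt)) = 5.69/(0.25 × 7.92 × 53.62) = 0.05359 kg/m³.
(x−vt)²/(4Dt) = (44.181)²/(4 × 0.671 × 341) = 2.133; exp(−2.133) = 0.1185.
C = 0.05359 × 0.1185 = 0.00635 kg/m³.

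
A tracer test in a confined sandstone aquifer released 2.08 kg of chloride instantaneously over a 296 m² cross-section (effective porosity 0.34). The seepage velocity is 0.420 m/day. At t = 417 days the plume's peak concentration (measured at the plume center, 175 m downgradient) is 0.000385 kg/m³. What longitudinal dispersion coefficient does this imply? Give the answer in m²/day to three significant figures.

0.550 m²/day

At the plume center C_max = M/(n_e·A·√(4πDt)), so D = M²/(4πt·(n_e·A·C_max)²).
n_e·A·C_max = 0.34 × 296 × 0.000385 = 0.03875 kg/m.
D = 2.08²/(4π × 417 × 0.03875²) = 0.550 m²/day.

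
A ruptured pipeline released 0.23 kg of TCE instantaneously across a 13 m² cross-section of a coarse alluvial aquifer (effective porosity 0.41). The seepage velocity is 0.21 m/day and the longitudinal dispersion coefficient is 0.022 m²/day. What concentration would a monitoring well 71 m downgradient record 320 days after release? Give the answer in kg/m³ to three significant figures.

0.00275 kg/m³

For an instantaneous plane source, C(x,t) = M/(n_e·A·√(4πDt)) · exp(−(x−vt)²/(4Dt)), with n_e·A the pore (flow) area.
Plume center vt = 0.21 × 320 = 67.2 m, so the well at 71 m is 3.8 m downgradient of the peak.
√(4πDt) = 9.406 m, giving peak height M/(n_e·A·√(4πDt)) = 0.23/(0.41 × 13 × 9.406) = 0.004588 kg/m³.
(x−vt)²/(4Dt) = (3.8)²/(4 × 0.022 × 320) = 0.5128; exp(−0.5128) = 0.5988.
C = 0.004588 × 0.5988 = 0.00275 kg/m³.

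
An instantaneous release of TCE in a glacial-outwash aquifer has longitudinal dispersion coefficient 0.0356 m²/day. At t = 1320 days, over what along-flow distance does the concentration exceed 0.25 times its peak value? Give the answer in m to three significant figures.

The plume is Gaussian with σ = √(2Dt) = √(2 × 0.0356 × 1320) = 9.695 m.
C/C_peak = exp(−Δx²/(2σ²)) = 0.25 ⇒ Δx = σ·√(−2 ln 0.25) = 9.695 × 1.665 = 16.14 m.
Width = 2Δx = 32.3 m.

32.3 m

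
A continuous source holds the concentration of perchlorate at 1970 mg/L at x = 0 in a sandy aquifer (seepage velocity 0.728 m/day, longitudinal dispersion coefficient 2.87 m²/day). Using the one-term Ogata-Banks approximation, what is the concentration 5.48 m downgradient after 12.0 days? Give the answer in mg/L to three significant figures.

1290 mg/L

For a continuous step input, C/C₀ ≈ ½·erfc((x−vt)/(2√(Dt))).
vt = 0.728 × 12.0 = 8.736 m and 2√(Dt) = 2√(2.87 × 12.0) = 11.74 m.
Argument (x−vt)/(2√(Dt)) = (5.48 − 8.736)/11.74 = -0.2773; ½·erfc(-0.2773) = 0.6525.
C = 1970 × 0.6525 = 1290 mg/L.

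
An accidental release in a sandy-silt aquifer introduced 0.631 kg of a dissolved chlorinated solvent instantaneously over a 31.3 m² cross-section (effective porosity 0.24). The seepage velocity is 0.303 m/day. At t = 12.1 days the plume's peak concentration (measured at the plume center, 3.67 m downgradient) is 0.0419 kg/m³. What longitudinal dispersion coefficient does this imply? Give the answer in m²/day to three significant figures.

0.0264 m²/day

At the plume center C_max = M/(n_e·A·√(4πDt)), so D = M²/(4πt·(n_e·A·C_max)²).
n_e·A·C_max = 0.24 × 31.3 × 0.0419 = 0.3148 kg/m.
D = 0.631²/(4π × 12.1 × 0.3148²) = 0.0264 m²/day.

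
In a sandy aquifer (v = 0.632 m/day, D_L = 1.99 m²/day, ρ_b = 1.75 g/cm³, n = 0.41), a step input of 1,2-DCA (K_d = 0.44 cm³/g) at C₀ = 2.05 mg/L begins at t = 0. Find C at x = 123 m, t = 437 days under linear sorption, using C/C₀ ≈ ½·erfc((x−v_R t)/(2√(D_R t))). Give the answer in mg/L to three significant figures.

Retardation factor R = 1 + ρ_b·K_d/n = 1 + 1.75 × 0.44/0.41 = 2.878.
Sorption retards both mechanisms: v_R = v/R = 0.2196 m/day, D_R = D/R = 0.6915 m²/day.
v_R·t = 0.2196 × 437 = 95.9652 m; 2√(D_R t) = 34.77 m; argument = (123 − 95.9652)/34.77 = 0.7775.
C = C₀ × ½·erfc(0.7775) = 2.05 × 0.1358 = 0.278 mg/L.

0.278 mg/L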